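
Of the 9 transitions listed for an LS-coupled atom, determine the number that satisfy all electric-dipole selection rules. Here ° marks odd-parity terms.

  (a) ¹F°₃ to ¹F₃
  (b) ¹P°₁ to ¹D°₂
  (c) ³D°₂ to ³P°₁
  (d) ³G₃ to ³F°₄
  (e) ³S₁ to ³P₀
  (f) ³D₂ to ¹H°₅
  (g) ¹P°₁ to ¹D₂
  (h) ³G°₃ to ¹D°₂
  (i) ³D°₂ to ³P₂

(a) allowed
(b) forbidden (parity fails)
(c) forbidden (parity fails)
(d) allowed
(e) forbidden (parity fails)
(f) forbidden (ΔS, ΔL, ΔJ fail)
(g) allowed
(h) forbidden (parity, ΔS, ΔL fail)
(i) allowed
Total allowed: 4 of 9.

4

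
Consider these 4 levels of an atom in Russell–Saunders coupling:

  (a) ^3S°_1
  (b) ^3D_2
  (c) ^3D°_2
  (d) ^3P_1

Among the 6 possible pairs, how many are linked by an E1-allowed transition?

3

(a)–(b): forbidden (ΔL).
(a)–(c): forbidden (parity, ΔL).
(a)–(d): allowed.
(b)–(c): allowed.
(b)–(d): forbidden (parity).
(c)–(d): allowed.
Allowed pairs: 3 of 6.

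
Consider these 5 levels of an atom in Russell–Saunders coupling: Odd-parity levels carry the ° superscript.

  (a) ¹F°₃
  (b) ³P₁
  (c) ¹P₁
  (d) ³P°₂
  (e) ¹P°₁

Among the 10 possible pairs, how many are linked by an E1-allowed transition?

2

(a)–(b): forbidden (ΔS, ΔL, ΔJ).
(a)–(c): forbidden (ΔL, ΔJ).
(a)–(d): forbidden (parity, ΔS, ΔL).
(a)–(e): forbidden (parity, ΔL, ΔJ).
(b)–(c): forbidden (parity, ΔS).
(b)–(d): allowed.
(b)–(e): forbidden (ΔS).
(c)–(d): forbidden (ΔS).
(c)–(e): allowed.
(d)–(e): forbidden (parity, ΔS).
Allowed pairs: 2 of 10.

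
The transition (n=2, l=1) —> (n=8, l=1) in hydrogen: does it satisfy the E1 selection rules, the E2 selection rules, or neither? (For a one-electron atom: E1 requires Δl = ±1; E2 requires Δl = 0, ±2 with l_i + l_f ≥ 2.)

E2

Δl = 1 − 1 = +0; l_i + l_f = 2.
E1 (Δl = ±1): not satisfied.
E2 (Δl = 0,±2, l_i+l_f ≥ 2): satisfied.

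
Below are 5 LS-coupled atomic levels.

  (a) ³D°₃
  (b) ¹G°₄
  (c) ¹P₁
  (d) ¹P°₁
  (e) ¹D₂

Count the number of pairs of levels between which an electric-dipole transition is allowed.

(a)–(b): forbidden (parity, ΔS, ΔL).
(a)–(c): forbidden (ΔS, ΔJ).
(a)–(d): forbidden (parity, ΔS, ΔJ).
(a)–(e): forbidden (ΔS).
(b)–(c): forbidden (ΔL, ΔJ).
(b)–(d): forbidden (parity, ΔL, ΔJ).
(b)–(e): forbidden (ΔL, ΔJ).
(c)–(d): allowed.
(c)–(e): forbidden (parity).
(d)–(e): allowed.
Allowed pairs: 2 of 10.

2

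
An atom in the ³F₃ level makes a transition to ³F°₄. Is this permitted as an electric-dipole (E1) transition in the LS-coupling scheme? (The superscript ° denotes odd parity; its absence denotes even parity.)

Parity must change: even → odd — passes.
ΔS = 0: S: 1 → 1 — passes.
ΔL = 0, ±1 (not L=0↔0): L: 3 → 3, ΔL = +0 — passes.
ΔJ = 0, ±1 (not J=0↔0): J: 3 → 4, ΔJ = +1 — passes.
All four E1 rules are satisfied.

allowed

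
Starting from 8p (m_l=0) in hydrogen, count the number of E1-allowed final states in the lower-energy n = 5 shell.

4

E1 requires Δl = ±1, so l_f ∈ {0, 2}; with 0 ≤ l_f ≤ n_f−1 = 4, the allowed l_f values are {0, 2}.
For l_f = 0: m_f ∈ {m_i−1, m_i, m_i+1} ∩ [−0, 0] = {0} → 1 state.
For l_f = 2: m_f ∈ {m_i−1, m_i, m_i+1} ∩ [−2, 2] = {-1, 0, 1} → 3 states.
Total: 4.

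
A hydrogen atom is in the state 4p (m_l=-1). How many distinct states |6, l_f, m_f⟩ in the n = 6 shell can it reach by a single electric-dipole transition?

E1 requires Δl = ±1, so l_f ∈ {0, 2}; with 0 ≤ l_f ≤ n_f−1 = 5, the allowed l_f values are {0, 2}.
For l_f = 0: m_f ∈ {m_i−1, m_i, m_i+1} ∩ [−0, 0] = {0} → 1 state.
For l_f = 2: m_f ∈ {m_i−1, m_i, m_i+1} ∩ [−2, 2] = {-2, -1, 0} → 3 states.
Total: 4.

4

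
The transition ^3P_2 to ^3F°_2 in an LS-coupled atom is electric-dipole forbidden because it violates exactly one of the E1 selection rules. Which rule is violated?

Initial level: S=1, L=1, J=2, parity even. Final level: S=1, L=3, J=2, parity odd.
Parity must change: even → odd — passes.
ΔL = 0, ±1 (not L=0↔0): L: 1 → 3, ΔL = +2 — fails.
ΔS = 0: S: 1 → 1 — passes.
ΔJ = 0, ±1 (not J=0↔0): J: 2 → 2, ΔJ = +0 — passes.

the ΔL = 0, ±1 rule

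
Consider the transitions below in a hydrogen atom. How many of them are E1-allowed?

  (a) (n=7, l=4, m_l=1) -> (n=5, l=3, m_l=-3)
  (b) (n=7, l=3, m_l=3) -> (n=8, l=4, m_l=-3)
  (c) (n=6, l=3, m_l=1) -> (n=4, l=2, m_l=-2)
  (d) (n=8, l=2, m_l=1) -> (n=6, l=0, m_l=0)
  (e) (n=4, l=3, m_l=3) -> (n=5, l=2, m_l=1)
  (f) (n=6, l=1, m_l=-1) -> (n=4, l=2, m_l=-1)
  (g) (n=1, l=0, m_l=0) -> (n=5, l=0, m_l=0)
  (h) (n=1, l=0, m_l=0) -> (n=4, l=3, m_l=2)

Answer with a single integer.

(a) forbidden — Δm_l = -4 (E1 requires Δm_l = 0, ±1)
(b) forbidden — Δm_l = -6 (E1 requires Δm_l = 0, ±1)
(c) forbidden — Δm_l = -3 (E1 requires Δm_l = 0, ±1)
(d) forbidden — Δl = -2 (E1 requires Δl = ±1)
(e) forbidden — Δm_l = -2 (E1 requires Δm_l = 0, ±1)
(f) allowed
(g) forbidden — Δl = +0 (E1 requires Δl = ±1)
(h) forbidden — Δl = +3 (E1 requires Δl = ±1); Δm_l = +2 (E1 requires Δm_l = 0, ±1)
Total allowed: 1 of 8.

1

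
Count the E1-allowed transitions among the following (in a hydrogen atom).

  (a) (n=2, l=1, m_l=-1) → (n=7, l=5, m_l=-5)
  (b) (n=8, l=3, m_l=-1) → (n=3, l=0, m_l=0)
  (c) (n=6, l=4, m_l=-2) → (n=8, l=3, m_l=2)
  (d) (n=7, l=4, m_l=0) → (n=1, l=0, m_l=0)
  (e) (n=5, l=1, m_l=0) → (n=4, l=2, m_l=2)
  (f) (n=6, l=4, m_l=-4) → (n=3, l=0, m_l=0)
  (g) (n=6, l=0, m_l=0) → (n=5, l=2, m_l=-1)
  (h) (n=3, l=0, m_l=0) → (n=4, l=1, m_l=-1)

(a) forbidden — Δl = +4 (E1 requires Δl = ±1); Δm_l = -4 (E1 requires Δm_l = 0, ±1)
(b) forbidden — Δl = -3 (E1 requires Δl = ±1)
(c) forbidden — Δm_l = +4 (E1 requires Δm_l = 0, ±1)
(d) forbidden — Δl = -4 (E1 requires Δl = ±1)
(e) forbidden — Δm_l = +2 (E1 requires Δm_l = 0, ±1)
(f) forbidden — Δl = -4 (E1 requires Δl = ±1); Δm_l = +4 (E1 requires Δm_l = 0, ±1)
(g) forbidden — Δl = +2 (E1 requires Δl = ±1)
(h) allowed
Total allowed: 1 of 8.

1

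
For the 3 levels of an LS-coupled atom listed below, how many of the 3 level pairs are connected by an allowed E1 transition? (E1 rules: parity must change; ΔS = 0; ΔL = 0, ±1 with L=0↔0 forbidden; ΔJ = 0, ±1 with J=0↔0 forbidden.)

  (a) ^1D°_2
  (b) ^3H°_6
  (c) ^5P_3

0

(a)–(b): forbidden (parity, ΔS, ΔL, ΔJ).
(a)–(c): forbidden (ΔS).
(b)–(c): forbidden (ΔS, ΔL, ΔJ).
Allowed pairs: 0 of 3.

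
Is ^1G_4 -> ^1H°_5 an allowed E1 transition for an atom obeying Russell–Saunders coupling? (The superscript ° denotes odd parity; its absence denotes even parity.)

allowed

ΔL = 0, ±1 (not L=0↔0): L: 4 → 5, ΔL = +1 — satisfied.
Parity must change: even → odd — satisfied.
ΔS = 0: S: 0 → 0 — satisfied.
ΔJ = 0, ±1 (not J=0↔0): J: 4 → 5, ΔJ = +1 — satisfied.
All four E1 rules are satisfied.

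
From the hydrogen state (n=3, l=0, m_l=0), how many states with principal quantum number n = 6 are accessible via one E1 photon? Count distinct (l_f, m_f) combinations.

3

E1 requires Δl = ±1, so l_f ∈ {-1, 1}; with 0 ≤ l_f ≤ n_f−1 = 5, the allowed l_f values are {1}.
For l_f = 1: m_f ∈ {m_i−1, m_i, m_i+1} ∩ [−1, 1] = {-1, 0, 1} → 3 states.
Total: 3.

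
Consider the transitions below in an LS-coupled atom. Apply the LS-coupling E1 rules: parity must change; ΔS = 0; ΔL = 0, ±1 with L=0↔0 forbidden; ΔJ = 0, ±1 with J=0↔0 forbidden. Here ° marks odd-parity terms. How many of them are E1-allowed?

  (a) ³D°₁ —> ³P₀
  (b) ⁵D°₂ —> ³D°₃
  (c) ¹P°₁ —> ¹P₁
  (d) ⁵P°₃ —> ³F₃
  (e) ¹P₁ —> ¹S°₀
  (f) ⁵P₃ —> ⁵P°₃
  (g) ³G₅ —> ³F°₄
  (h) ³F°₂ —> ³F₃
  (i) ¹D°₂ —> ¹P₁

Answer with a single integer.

(a) allowed
(b) forbidden (parity, ΔS fail)
(c) allowed
(d) forbidden (ΔS, ΔL fail)
(e) allowed
(f) allowed
(g) allowed
(h) allowed
(i) allowed
Total allowed: 7 of 9.

7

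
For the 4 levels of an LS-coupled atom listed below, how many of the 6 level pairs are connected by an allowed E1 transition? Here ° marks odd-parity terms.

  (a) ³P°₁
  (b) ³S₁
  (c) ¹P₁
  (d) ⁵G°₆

1

(a)–(b): allowed.
(a)–(c): forbidden (ΔS).
(a)–(d): forbidden (parity, ΔS, ΔL, ΔJ).
(b)–(c): forbidden (parity, ΔS).
(b)–(d): forbidden (ΔS, ΔL, ΔJ).
(c)–(d): forbidden (ΔS, ΔL, ΔJ).
Allowed pairs: 1 of 6.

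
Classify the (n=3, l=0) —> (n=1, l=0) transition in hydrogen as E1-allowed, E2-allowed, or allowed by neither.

neither

Δl = 0 − 0 = +0; l_i + l_f = 0.
E1 (Δl = ±1): not satisfied.
E2 (Δl = 0,±2, l_i+l_f ≥ 2): not satisfied.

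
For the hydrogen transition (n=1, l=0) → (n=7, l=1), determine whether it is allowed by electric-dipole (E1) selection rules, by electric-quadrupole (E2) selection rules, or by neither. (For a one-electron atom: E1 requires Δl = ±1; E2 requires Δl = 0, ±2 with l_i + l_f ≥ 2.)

Δl = 1 − 0 = +1; l_i + l_f = 1.
E1 (Δl = ±1): satisfied.
E2 (Δl = 0,±2, l_i+l_f ≥ 2): not satisfied.

E1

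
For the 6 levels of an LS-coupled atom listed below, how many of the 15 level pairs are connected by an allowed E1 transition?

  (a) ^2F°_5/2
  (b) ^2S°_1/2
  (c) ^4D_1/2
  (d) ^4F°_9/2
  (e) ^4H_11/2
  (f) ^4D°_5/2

0

(a)–(b): forbidden (parity, ΔL, ΔJ).
(a)–(c): forbidden (ΔS, ΔJ).
(a)–(d): forbidden (parity, ΔS, ΔJ).
(a)–(e): forbidden (ΔS, ΔL, ΔJ).
(a)–(f): forbidden (parity, ΔS).
(b)–(c): forbidden (ΔS, ΔL).
(b)–(d): forbidden (parity, ΔS, ΔL, ΔJ).
(b)–(e): forbidden (ΔS, ΔL, ΔJ).
(b)–(f): forbidden (parity, ΔS, ΔL, ΔJ).
(c)–(d): forbidden (ΔJ).
(c)–(e): forbidden (parity, ΔL, ΔJ).
(c)–(f): forbidden (ΔJ).
(d)–(e): forbidden (ΔL).
(d)–(f): forbidden (parity, ΔJ).
(e)–(f): forbidden (ΔL, ΔJ).
Allowed pairs: 0 of 15.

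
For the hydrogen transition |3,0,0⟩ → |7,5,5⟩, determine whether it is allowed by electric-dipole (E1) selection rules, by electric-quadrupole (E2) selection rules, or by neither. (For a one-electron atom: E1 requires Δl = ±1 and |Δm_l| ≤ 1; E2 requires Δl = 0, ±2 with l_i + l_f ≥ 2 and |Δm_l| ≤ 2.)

Δl = 5 − 0 = +5; l_i + l_f = 5.
Δm_l = +5.
E1 (Δl = ±1, |Δm_l| ≤ 1): not satisfied.
E2 (Δl = 0,±2, l_i+l_f ≥ 2, |Δm_l| ≤ 2): not satisfied.

neither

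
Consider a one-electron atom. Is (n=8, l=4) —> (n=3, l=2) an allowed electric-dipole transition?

forbidden

l: 4 → 2 (Δl = -2). Δl = ±1 fails.
The transition is electric-dipole forbidden.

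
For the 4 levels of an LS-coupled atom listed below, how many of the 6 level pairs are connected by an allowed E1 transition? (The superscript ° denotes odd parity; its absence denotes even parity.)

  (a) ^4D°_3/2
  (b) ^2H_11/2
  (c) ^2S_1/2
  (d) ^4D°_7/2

0

(a)–(b): forbidden (ΔS, ΔL, ΔJ).
(a)–(c): forbidden (ΔS, ΔL).
(a)–(d): forbidden (parity, ΔJ).
(b)–(c): forbidden (parity, ΔL, ΔJ).
(b)–(d): forbidden (ΔS, ΔL, ΔJ).
(c)–(d): forbidden (ΔS, ΔL, ΔJ).
Allowed pairs: 0 of 6.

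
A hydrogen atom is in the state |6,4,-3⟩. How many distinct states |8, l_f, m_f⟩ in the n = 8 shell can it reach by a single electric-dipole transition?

E1 requires Δl = ±1, so l_f ∈ {3, 5}; with 0 ≤ l_f ≤ n_f−1 = 7, the allowed l_f values are {3, 5}.
For l_f = 3: m_f ∈ {m_i−1, m_i, m_i+1} ∩ [−3, 3] = {-3, -2} → 2 states.
For l_f = 5: m_f ∈ {m_i−1, m_i, m_i+1} ∩ [−5, 5] = {-4, -3, -2} → 3 states.
Total: 5.

5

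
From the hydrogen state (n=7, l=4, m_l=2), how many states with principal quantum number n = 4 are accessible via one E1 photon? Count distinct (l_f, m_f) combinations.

3

E1 requires Δl = ±1, so l_f ∈ {3, 5}; with 0 ≤ l_f ≤ n_f−1 = 3, the allowed l_f values are {3}.
For l_f = 3: m_f ∈ {m_i−1, m_i, m_i+1} ∩ [−3, 3] = {1, 2, 3} → 3 states.
Total: 3.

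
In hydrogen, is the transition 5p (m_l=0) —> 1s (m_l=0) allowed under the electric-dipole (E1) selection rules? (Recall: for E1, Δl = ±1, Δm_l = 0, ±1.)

allowed

Δl = 0 − 1 = -1; the E1 rule Δl = ±1 is satisfied.
m_l: 0 → 0 (Δm_l = +0). |Δm_l| ≤ 1 satisfied.
All E1 selection rules are satisfied.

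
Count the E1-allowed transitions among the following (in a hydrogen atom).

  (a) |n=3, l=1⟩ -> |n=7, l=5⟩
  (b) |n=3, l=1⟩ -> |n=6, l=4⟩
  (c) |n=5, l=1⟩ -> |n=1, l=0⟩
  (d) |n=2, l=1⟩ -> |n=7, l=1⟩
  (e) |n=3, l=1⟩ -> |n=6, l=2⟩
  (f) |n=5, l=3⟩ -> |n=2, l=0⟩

(a) forbidden — Δl = +4 (E1 requires Δl = ±1)
(b) forbidden — Δl = +3 (E1 requires Δl = ±1)
(c) allowed
(d) forbidden — Δl = +0 (E1 requires Δl = ±1)
(e) allowed
(f) forbidden — Δl = -3 (E1 requires Δl = ±1)
Total allowed: 2 of 6.

2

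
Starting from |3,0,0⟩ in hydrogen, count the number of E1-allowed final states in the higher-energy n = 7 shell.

E1 requires Δl = ±1, so l_f ∈ {-1, 1}; with 0 ≤ l_f ≤ n_f−1 = 6, the allowed l_f values are {1}.
For l_f = 1: m_f ∈ {m_i−1, m_i, m_i+1} ∩ [−1, 1] = {-1, 0, 1} → 3 states.
Total: 3.

3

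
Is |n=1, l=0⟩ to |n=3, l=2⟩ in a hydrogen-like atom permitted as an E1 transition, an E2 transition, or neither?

Δl = 2 − 0 = +2; l_i + l_f = 2.
E1 (Δl = ±1): not satisfied.
E2 (Δl = 0,±2, l_i+l_f ≥ 2): satisfied.

E2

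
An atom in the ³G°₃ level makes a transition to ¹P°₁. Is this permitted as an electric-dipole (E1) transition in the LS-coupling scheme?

forbidden

Initial level: S=1, L=4, J=3, parity odd. Final level: S=0, L=1, J=1, parity odd.
Parity must change: odd → odd — fails.
ΔS = 0: S: 1 → 0 — fails.
ΔL = 0, ±1 (not L=0↔0): L: 4 → 1, ΔL = -3 — fails.
ΔJ = 0, ±1 (not J=0↔0): J: 3 → 1, ΔJ = -2 — fails.
Rule(s) violated: parity, ΔS, ΔL, ΔJ.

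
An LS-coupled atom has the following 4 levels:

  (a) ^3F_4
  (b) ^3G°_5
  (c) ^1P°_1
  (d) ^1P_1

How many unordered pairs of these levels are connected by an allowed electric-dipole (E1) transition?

2

(a)–(b): allowed.
(a)–(c): forbidden (ΔS, ΔL, ΔJ).
(a)–(d): forbidden (parity, ΔS, ΔL, ΔJ).
(b)–(c): forbidden (parity, ΔS, ΔL, ΔJ).
(b)–(d): forbidden (ΔS, ΔL, ΔJ).
(c)–(d): allowed.
Allowed pairs: 2 of 6.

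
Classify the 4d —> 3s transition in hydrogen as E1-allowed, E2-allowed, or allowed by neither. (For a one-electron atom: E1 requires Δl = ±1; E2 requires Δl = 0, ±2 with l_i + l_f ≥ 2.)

E2

Δl = 0 − 2 = -2; l_i + l_f = 2.
E1 (Δl = ±1): not satisfied.
E2 (Δl = 0,±2, l_i+l_f ≥ 2): satisfied.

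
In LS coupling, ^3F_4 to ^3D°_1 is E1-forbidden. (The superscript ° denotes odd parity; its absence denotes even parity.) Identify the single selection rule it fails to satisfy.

the ΔJ = 0, ±1 rule

Initial level: S=1, L=3, J=4, parity even. Final level: S=1, L=2, J=1, parity odd.
Parity must change: even → odd — ok.
ΔS = 0: S: 1 → 1 — ok.
ΔL = 0, ±1 (not L=0↔0): L: 3 → 2, ΔL = -1 — ok.
ΔJ = 0, ±1 (not J=0↔0): J: 4 → 1, ΔJ = -3 — fails.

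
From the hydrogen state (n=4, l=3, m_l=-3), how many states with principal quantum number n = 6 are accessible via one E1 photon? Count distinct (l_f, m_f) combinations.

E1 requires Δl = ±1, so l_f ∈ {2, 4}; with 0 ≤ l_f ≤ n_f−1 = 5, the allowed l_f values are {2, 4}.
For l_f = 2: m_f ∈ {m_i−1, m_i, m_i+1} ∩ [−2, 2] = {-2} → 1 state.
For l_f = 4: m_f ∈ {m_i−1, m_i, m_i+1} ∩ [−4, 4] = {-4, -3, -2} → 3 states.
Total: 4.

4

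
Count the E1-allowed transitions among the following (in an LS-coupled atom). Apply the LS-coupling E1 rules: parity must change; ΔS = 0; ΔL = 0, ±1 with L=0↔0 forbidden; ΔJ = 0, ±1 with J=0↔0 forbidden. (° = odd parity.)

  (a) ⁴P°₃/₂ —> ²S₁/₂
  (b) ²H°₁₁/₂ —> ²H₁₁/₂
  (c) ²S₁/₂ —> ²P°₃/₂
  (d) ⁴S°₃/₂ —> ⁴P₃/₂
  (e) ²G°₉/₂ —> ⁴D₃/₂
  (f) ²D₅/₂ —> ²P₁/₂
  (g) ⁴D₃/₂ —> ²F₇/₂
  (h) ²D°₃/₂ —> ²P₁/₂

(a) forbidden (ΔS fails)
(b) allowed
(c) allowed
(d) allowed
(e) forbidden (ΔS, ΔL, ΔJ fail)
(f) forbidden (parity, ΔJ fail)
(g) forbidden (parity, ΔS, ΔJ fail)
(h) allowed
Total allowed: 4 of 8.

4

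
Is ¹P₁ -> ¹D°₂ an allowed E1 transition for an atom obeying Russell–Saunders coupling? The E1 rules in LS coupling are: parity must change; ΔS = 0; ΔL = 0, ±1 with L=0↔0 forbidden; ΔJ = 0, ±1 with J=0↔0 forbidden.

allowed

Initial level: S=0, L=1, J=1, parity even. Final level: S=0, L=2, J=2, parity odd.
Parity must change: even → odd — ok.
ΔS = 0: S: 0 → 0 — ok.
ΔL = 0, ±1 (not L=0↔0): L: 1 → 2, ΔL = +1 — ok.
ΔJ = 0, ±1 (not J=0↔0): J: 1 → 2, ΔJ = +1 — ok.
All four E1 rules are satisfied.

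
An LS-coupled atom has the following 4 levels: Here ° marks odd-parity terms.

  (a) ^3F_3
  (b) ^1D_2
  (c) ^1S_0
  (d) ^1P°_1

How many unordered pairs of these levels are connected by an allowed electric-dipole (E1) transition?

2

(a)–(b): forbidden (parity, ΔS).
(a)–(c): forbidden (parity, ΔS, ΔL, ΔJ).
(a)–(d): forbidden (ΔS, ΔL, ΔJ).
(b)–(c): forbidden (parity, ΔL, ΔJ).
(b)–(d): allowed.
(c)–(d): allowed.
Allowed pairs: 2 of 6.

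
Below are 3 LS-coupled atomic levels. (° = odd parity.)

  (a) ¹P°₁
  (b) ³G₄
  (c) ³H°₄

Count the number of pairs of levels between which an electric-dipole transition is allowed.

1

(a)–(b): forbidden (ΔS, ΔL, ΔJ).
(a)–(c): forbidden (parity, ΔS, ΔL, ΔJ).
(b)–(c): allowed.
Allowed pairs: 1 of 3.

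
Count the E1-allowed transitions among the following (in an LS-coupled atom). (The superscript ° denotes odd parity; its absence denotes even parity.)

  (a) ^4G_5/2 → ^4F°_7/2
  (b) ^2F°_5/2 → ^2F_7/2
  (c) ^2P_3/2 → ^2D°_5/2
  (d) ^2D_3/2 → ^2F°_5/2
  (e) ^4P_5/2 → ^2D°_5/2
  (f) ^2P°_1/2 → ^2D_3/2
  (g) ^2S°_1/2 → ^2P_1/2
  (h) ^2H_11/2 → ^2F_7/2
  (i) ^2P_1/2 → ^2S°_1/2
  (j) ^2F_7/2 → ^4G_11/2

7

(a) allowed
(b) allowed
(c) allowed
(d) allowed
(e) forbidden (ΔS fails)
(f) allowed
(g) allowed
(h) forbidden (parity, ΔL, ΔJ fail)
(i) allowed
(j) forbidden (parity, ΔS, ΔJ fail)
Total allowed: 7 of 10.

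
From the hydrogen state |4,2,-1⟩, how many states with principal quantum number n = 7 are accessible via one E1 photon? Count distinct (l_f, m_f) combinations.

5

E1 requires Δl = ±1, so l_f ∈ {1, 3}; with 0 ≤ l_f ≤ n_f−1 = 6, the allowed l_f values are {1, 3}.
For l_f = 1: m_f ∈ {m_i−1, m_i, m_i+1} ∩ [−1, 1] = {-1, 0} → 2 states.
For l_f = 3: m_f ∈ {m_i−1, m_i, m_i+1} ∩ [−3, 3] = {-2, -1, 0} → 3 states.
Total: 5.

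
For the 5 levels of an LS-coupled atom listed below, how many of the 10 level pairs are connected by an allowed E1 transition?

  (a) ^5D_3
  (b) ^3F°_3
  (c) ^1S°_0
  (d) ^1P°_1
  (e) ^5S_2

(a)–(b): forbidden (ΔS).
(a)–(c): forbidden (ΔS, ΔL, ΔJ).
(a)–(d): forbidden (ΔS, ΔJ).
(a)–(e): forbidden (parity, ΔL).
(b)–(c): forbidden (parity, ΔS, ΔL, ΔJ).
(b)–(d): forbidden (parity, ΔS, ΔL, ΔJ).
(b)–(e): forbidden (ΔS, ΔL).
(c)–(d): forbidden (parity).
(c)–(e): forbidden (ΔS, ΔL, ΔJ).
(d)–(e): forbidden (ΔS).
Allowed pairs: 0 of 10.

0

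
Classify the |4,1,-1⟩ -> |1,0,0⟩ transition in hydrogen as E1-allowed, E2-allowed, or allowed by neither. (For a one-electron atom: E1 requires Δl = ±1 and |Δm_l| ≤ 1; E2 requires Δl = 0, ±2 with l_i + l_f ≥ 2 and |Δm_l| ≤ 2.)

E1

Δl = 0 − 1 = -1; l_i + l_f = 1.
Δm_l = +1.
E1 (Δl = ±1, |Δm_l| ≤ 1): satisfied.
E2 (Δl = 0,±2, l_i+l_f ≥ 2, |Δm_l| ≤ 2): not satisfied.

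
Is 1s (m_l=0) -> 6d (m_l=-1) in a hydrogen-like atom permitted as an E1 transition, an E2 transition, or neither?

Δl = 2 − 0 = +2; l_i + l_f = 2.
Δm_l = -1.
E1 (Δl = ±1, |Δm_l| ≤ 1): not satisfied.
E2 (Δl = 0,±2, l_i+l_f ≥ 2, |Δm_l| ≤ 2): satisfied.

E2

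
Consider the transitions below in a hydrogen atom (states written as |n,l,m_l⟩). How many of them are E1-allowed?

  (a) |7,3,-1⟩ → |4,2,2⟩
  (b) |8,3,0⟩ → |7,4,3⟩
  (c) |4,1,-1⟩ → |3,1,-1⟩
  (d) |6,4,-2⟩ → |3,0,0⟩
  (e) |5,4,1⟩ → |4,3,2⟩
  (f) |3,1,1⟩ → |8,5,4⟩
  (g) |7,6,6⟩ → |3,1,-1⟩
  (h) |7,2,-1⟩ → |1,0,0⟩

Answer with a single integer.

1

(a) forbidden — Δm_l = +3 (E1 requires Δm_l = 0, ±1)
(b) forbidden — Δm_l = +3 (E1 requires Δm_l = 0, ±1)
(c) forbidden — Δl = +0 (E1 requires Δl = ±1)
(d) forbidden — Δl = -4 (E1 requires Δl = ±1); Δm_l = +2 (E1 requires Δm_l = 0, ±1)
(e) allowed
(f) forbidden — Δl = +4 (E1 requires Δl = ±1); Δm_l = +3 (E1 requires Δm_l = 0, ±1)
(g) forbidden — Δl = -5 (E1 requires Δl = ±1); Δm_l = -7 (E1 requires Δm_l = 0, ±1)
(h) forbidden — Δl = -2 (E1 requires Δl = ±1)
Total allowed: 1 of 8.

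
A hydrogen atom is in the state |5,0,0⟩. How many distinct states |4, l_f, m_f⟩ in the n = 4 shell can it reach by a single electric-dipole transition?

E1 requires Δl = ±1, so l_f ∈ {-1, 1}; with 0 ≤ l_f ≤ n_f−1 = 3, the allowed l_f values are {1}.
For l_f = 1: m_f ∈ {m_i−1, m_i, m_i+1} ∩ [−1, 1] = {-1, 0, 1} → 3 states.
Total: 3.

3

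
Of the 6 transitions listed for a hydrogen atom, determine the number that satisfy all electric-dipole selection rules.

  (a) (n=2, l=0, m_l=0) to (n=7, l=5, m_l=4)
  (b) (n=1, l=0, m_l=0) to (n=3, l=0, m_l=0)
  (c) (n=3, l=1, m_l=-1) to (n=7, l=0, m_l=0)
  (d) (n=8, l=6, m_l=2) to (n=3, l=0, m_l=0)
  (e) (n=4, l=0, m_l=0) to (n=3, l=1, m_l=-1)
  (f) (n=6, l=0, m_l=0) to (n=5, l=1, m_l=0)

(a) forbidden — Δl = +5 (E1 requires Δl = ±1); Δm_l = +4 (E1 requires Δm_l = 0, ±1)
(b) forbidden — Δl = +0 (E1 requires Δl = ±1)
(c) allowed
(d) forbidden — Δl = -6 (E1 requires Δl = ±1); Δm_l = -2 (E1 requires Δm_l = 0, ±1)
(e) allowed
(f) allowed
Total allowed: 3 of 6.

3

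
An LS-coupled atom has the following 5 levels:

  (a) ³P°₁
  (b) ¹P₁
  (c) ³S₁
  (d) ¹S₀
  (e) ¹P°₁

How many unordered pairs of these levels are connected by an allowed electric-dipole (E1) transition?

3

(a)–(b): forbidden (ΔS).
(a)–(c): allowed.
(a)–(d): forbidden (ΔS).
(a)–(e): forbidden (parity, ΔS).
(b)–(c): forbidden (parity, ΔS).
(b)–(d): forbidden (parity).
(b)–(e): allowed.
(c)–(d): forbidden (parity, ΔS, ΔL).
(c)–(e): forbidden (ΔS).
(d)–(e): allowed.
Allowed pairs: 3 of 10.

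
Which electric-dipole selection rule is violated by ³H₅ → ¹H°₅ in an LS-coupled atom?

the ΔS = 0 rule

Reading off the term symbols: S 1→0, L 5→5, J 5→5, parity even→odd.
ΔL = 0, ±1 (not L=0↔0): L: 5 → 5, ΔL = +0 — ✓.
Parity must change: even → odd — ✓.
ΔS = 0: S: 1 → 0 — ✗.
ΔJ = 0, ±1 (not J=0↔0): J: 5 → 5, ΔJ = +0 — ✓.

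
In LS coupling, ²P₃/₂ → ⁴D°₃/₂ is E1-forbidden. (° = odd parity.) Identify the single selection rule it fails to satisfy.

the ΔS = 0 rule

Reading off the term symbols: S 1/2→3/2, L 1→2, J 3/2→3/2, parity even→odd.
Parity must change: even → odd — ok.
ΔS = 0: S: 1/2 → 3/2 — fails.
ΔL = 0, ±1 (not L=0↔0): L: 1 → 2, ΔL = +1 — ok.
ΔJ = 0, ±1 (not J=0↔0): J: 3/2 → 3/2, ΔJ = +0 — ok.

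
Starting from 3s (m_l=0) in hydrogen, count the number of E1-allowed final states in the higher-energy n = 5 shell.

E1 requires Δl = ±1, so l_f ∈ {-1, 1}; with 0 ≤ l_f ≤ n_f−1 = 4, the allowed l_f values are {1}.
For l_f = 1: m_f ∈ {m_i−1, m_i, m_i+1} ∩ [−1, 1] = {-1, 0, 1} → 3 states.
Total: 3.

3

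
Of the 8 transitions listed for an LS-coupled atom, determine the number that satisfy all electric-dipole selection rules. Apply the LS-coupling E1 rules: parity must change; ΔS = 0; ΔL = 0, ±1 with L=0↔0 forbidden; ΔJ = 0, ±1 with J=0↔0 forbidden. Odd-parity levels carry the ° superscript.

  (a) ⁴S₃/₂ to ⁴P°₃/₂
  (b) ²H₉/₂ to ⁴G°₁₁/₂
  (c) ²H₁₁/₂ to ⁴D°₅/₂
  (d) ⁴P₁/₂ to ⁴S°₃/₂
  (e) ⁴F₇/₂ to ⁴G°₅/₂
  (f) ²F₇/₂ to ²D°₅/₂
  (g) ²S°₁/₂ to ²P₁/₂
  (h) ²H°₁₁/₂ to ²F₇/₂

5

(a) allowed
(b) forbidden (ΔS fails)
(c) forbidden (ΔS, ΔL, ΔJ fail)
(d) allowed
(e) allowed
(f) allowed
(g) allowed
(h) forbidden (ΔL, ΔJ fail)
Total allowed: 5 of 8.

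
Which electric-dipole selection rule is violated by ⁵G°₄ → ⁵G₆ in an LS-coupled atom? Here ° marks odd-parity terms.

Reading off the term symbols: S 2→2, L 4→4, J 4→6, parity odd→even.
Parity must change: odd → even — passes.
ΔS = 0: S: 2 → 2 — passes.
ΔL = 0, ±1 (not L=0↔0): L: 4 → 4, ΔL = +0 — passes.
ΔJ = 0, ±1 (not J=0↔0): J: 4 → 6, ΔJ = +2 — fails.

the ΔJ = 0, ±1 rule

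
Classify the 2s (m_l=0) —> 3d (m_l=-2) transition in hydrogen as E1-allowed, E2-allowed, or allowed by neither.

E2

Δl = 2 − 0 = +2; l_i + l_f = 2.
Δm_l = -2.
E1 (Δl = ±1, |Δm_l| ≤ 1): not satisfied.
E2 (Δl = 0,±2, l_i+l_f ≥ 2, |Δm_l| ≤ 2): satisfied.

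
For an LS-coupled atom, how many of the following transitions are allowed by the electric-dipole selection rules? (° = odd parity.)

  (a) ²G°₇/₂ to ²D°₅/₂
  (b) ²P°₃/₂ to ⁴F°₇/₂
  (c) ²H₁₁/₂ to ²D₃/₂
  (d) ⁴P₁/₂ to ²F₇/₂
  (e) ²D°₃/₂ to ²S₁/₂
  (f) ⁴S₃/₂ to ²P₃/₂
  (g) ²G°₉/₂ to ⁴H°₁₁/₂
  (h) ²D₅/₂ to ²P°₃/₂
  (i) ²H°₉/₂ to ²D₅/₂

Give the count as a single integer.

(a) forbidden (parity, ΔL fail)
(b) forbidden (parity, ΔS, ΔL, ΔJ fail)
(c) forbidden (parity, ΔL, ΔJ fail)
(d) forbidden (parity, ΔS, ΔL, ΔJ fail)
(e) forbidden (ΔL fails)
(f) forbidden (parity, ΔS fail)
(g) forbidden (parity, ΔS fail)
(h) allowed
(i) forbidden (ΔL, ΔJ fail)
Total allowed: 1 of 9.

1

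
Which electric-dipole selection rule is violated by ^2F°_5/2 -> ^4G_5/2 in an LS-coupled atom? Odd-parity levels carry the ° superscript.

the ΔS = 0 rule

Parity must change: odd → even — ✓.
ΔS = 0: S: 1/2 → 3/2 — ✗.
ΔL = 0, ±1 (not L=0↔0): L: 3 → 4, ΔL = +1 — ✓.
ΔJ = 0, ±1 (not J=0↔0): J: 5/2 → 5/2, ΔJ = +0 — ✓.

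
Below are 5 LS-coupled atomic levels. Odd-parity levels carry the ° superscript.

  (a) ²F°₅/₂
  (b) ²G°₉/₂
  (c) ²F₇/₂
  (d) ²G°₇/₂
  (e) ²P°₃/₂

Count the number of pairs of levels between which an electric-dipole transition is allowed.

3

(a)–(b): forbidden (parity, ΔJ).
(a)–(c): allowed.
(a)–(d): forbidden (parity).
(a)–(e): forbidden (parity, ΔL).
(b)–(c): allowed.
(b)–(d): forbidden (parity).
(b)–(e): forbidden (parity, ΔL, ΔJ).
(c)–(d): allowed.
(c)–(e): forbidden (ΔL, ΔJ).
(d)–(e): forbidden (parity, ΔL, ΔJ).
Allowed pairs: 3 of 10.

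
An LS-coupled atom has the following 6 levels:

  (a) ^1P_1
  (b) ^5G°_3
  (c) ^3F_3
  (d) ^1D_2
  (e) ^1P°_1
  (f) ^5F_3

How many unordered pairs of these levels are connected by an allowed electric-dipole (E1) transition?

3

(a)–(b): forbidden (ΔS, ΔL, ΔJ).
(a)–(c): forbidden (parity, ΔS, ΔL, ΔJ).
(a)–(d): forbidden (parity).
(a)–(e): allowed.
(a)–(f): forbidden (parity, ΔS, ΔL, ΔJ).
(b)–(c): forbidden (ΔS).
(b)–(d): forbidden (ΔS, ΔL).
(b)–(e): forbidden (parity, ΔS, ΔL, ΔJ).
(b)–(f): allowed.
(c)–(d): forbidden (parity, ΔS).
(c)–(e): forbidden (ΔS, ΔL, ΔJ).
(c)–(f): forbidden (parity, ΔS).
(d)–(e): allowed.
(d)–(f): forbidden (parity, ΔS).
(e)–(f): forbidden (ΔS, ΔL, ΔJ).
Allowed pairs: 3 of 15.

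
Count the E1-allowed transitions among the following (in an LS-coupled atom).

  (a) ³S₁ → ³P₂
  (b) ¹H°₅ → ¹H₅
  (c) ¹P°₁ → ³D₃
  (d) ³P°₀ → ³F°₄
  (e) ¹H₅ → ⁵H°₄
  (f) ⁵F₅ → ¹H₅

1

(a) forbidden (parity fails)
(b) allowed
(c) forbidden (ΔS, ΔJ fail)
(d) forbidden (parity, ΔL, ΔJ fail)
(e) forbidden (ΔS fails)
(f) forbidden (parity, ΔS, ΔL fail)
Total allowed: 1 of 6.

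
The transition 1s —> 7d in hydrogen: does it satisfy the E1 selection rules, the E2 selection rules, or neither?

E2

Δl = 2 − 0 = +2; l_i + l_f = 2.
E1 (Δl = ±1): not satisfied.
E2 (Δl = 0,±2, l_i+l_f ≥ 2): satisfied.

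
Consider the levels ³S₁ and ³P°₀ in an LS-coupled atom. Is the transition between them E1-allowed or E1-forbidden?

ΔS = 0: S: 1 → 1 — passes.
ΔJ = 0, ±1 (not J=0↔0): J: 1 → 0, ΔJ = -1 — passes.
Parity must change: even → odd — passes.
ΔL = 0, ±1 (not L=0↔0): L: 0 → 1, ΔL = +1 — passes.
All four E1 rules are satisfied.

allowed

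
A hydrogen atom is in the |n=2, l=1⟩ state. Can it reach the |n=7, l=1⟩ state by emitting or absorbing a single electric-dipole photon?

Initial l = 1, final l = 1, so Δl = +0. E1 requires Δl = ±1: violated.
The transition is electric-dipole forbidden.

forbidden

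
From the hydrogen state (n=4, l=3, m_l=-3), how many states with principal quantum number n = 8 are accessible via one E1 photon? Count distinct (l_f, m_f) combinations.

4

E1 requires Δl = ±1, so l_f ∈ {2, 4}; with 0 ≤ l_f ≤ n_f−1 = 7, the allowed l_f values are {2, 4}.
For l_f = 2: m_f ∈ {m_i−1, m_i, m_i+1} ∩ [−2, 2] = {-2} → 1 state.
For l_f = 4: m_f ∈ {m_i−1, m_i, m_i+1} ∩ [−4, 4] = {-4, -3, -2} → 3 states.
Total: 4.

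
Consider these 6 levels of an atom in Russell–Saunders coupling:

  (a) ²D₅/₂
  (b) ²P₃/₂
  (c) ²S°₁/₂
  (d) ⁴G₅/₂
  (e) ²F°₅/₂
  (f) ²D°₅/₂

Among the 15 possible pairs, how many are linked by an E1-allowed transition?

4

(a)–(b): forbidden (parity).
(a)–(c): forbidden (ΔL, ΔJ).
(a)–(d): forbidden (parity, ΔS, ΔL).
(a)–(e): allowed.
(a)–(f): allowed.
(b)–(c): allowed.
(b)–(d): forbidden (parity, ΔS, ΔL).
(b)–(e): forbidden (ΔL).
(b)–(f): allowed.
(c)–(d): forbidden (ΔS, ΔL, ΔJ).
(c)–(e): forbidden (parity, ΔL, ΔJ).
(c)–(f): forbidden (parity, ΔL, ΔJ).
(d)–(e): forbidden (ΔS).
(d)–(f): forbidden (ΔS, ΔL).
(e)–(f): forbidden (parity).
Allowed pairs: 4 of 15.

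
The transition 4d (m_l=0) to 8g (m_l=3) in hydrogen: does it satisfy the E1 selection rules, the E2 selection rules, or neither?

Δl = 4 − 2 = +2; l_i + l_f = 6.
Δm_l = +3.
E1 (Δl = ±1, |Δm_l| ≤ 1): not satisfied.
E2 (Δl = 0,±2, l_i+l_f ≥ 2, |Δm_l| ≤ 2): not satisfied.

neither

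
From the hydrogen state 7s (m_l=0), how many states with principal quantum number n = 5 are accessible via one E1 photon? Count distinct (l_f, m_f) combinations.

3

E1 requires Δl = ±1, so l_f ∈ {-1, 1}; with 0 ≤ l_f ≤ n_f−1 = 4, the allowed l_f values are {1}.
For l_f = 1: m_f ∈ {m_i−1, m_i, m_i+1} ∩ [−1, 1] = {-1, 0, 1} → 3 states.
Total: 3.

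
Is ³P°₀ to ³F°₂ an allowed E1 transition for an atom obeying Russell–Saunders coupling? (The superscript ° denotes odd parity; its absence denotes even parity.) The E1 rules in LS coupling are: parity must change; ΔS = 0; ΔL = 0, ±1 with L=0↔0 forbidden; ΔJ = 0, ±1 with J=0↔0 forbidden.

forbidden

Initial level: S=1, L=1, J=0, parity odd. Final level: S=1, L=3, J=2, parity odd.
Parity must change: odd → odd — fails.
ΔS = 0: S: 1 → 1 — passes.
ΔL = 0, ±1 (not L=0↔0): L: 1 → 3, ΔL = +2 — fails.
ΔJ = 0, ±1 (not J=0↔0): J: 0 → 2, ΔJ = +2 — fails.
Rule(s) violated: parity, ΔL, ΔJ.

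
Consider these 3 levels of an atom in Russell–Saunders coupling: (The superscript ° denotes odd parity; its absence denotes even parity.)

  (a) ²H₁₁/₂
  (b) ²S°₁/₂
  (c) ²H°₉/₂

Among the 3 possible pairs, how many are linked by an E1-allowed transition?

1

(a)–(b): forbidden (ΔL, ΔJ).
(a)–(c): allowed.
(b)–(c): forbidden (parity, ΔL, ΔJ).
Allowed pairs: 1 of 3.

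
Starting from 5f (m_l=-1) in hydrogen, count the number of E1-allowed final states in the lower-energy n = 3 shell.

E1 requires Δl = ±1, so l_f ∈ {2, 4}; with 0 ≤ l_f ≤ n_f−1 = 2, the allowed l_f values are {2}.
For l_f = 2: m_f ∈ {m_i−1, m_i, m_i+1} ∩ [−2, 2] = {-2, -1, 0} → 3 states.
Total: 3.

3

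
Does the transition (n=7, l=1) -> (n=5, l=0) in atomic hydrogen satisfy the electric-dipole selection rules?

allowed

Initial l = 1, final l = 0, so Δl = -1. E1 requires Δl = ±1: ✓.
All E1 selection rules are satisfied.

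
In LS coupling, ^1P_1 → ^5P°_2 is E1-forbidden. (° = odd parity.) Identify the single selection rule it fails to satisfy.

the ΔS = 0 rule

Initial level: S=0, L=1, J=1, parity even. Final level: S=2, L=1, J=2, parity odd.
ΔS = 0: S: 0 → 2 — fails.
ΔL = 0, ±1 (not L=0↔0): L: 1 → 1, ΔL = +0 — passes.
Parity must change: even → odd — passes.
ΔJ = 0, ±1 (not J=0↔0): J: 1 → 2, ΔJ = +1 — passes.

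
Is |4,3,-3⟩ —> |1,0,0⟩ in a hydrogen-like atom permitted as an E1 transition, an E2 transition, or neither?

Δl = 0 − 3 = -3; l_i + l_f = 3.
Δm_l = +3.
E1 (Δl = ±1, |Δm_l| ≤ 1): not satisfied.
E2 (Δl = 0,±2, l_i+l_f ≥ 2, |Δm_l| ≤ 2): not satisfied.

neither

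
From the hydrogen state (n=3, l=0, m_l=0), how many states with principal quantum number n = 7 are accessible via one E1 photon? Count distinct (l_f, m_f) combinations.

3

E1 requires Δl = ±1, so l_f ∈ {-1, 1}; with 0 ≤ l_f ≤ n_f−1 = 6, the allowed l_f values are {1}.
For l_f = 1: m_f ∈ {m_i−1, m_i, m_i+1} ∩ [−1, 1] = {-1, 0, 1} → 3 states.
Total: 3.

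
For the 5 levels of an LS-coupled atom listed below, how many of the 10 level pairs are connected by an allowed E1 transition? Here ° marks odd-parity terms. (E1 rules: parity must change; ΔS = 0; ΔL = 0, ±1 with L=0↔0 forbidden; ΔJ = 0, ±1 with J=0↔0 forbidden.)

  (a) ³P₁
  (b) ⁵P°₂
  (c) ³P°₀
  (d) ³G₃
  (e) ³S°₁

(a)–(b): forbidden (ΔS).
(a)–(c): allowed.
(a)–(d): forbidden (parity, ΔL, ΔJ).
(a)–(e): allowed.
(b)–(c): forbidden (parity, ΔS, ΔJ).
(b)–(d): forbidden (ΔS, ΔL).
(b)–(e): forbidden (parity, ΔS).
(c)–(d): forbidden (ΔL, ΔJ).
(c)–(e): forbidden (parity).
(d)–(e): forbidden (ΔL, ΔJ).
Allowed pairs: 2 of 10.

2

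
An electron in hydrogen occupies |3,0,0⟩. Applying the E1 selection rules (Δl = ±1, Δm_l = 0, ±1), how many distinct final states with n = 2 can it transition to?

E1 requires Δl = ±1, so l_f ∈ {-1, 1}; with 0 ≤ l_f ≤ n_f−1 = 1, the allowed l_f values are {1}.
For l_f = 1: m_f ∈ {m_i−1, m_i, m_i+1} ∩ [−1, 1] = {-1, 0, 1} → 3 states.
Total: 3.

3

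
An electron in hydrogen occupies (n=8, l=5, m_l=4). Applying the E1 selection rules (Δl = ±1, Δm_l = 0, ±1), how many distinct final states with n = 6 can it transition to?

2

E1 requires Δl = ±1, so l_f ∈ {4, 6}; with 0 ≤ l_f ≤ n_f−1 = 5, the allowed l_f values are {4}.
For l_f = 4: m_f ∈ {m_i−1, m_i, m_i+1} ∩ [−4, 4] = {3, 4} → 2 states.
Total: 2.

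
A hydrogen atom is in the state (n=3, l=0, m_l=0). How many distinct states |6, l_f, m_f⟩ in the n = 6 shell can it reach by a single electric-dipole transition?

3

E1 requires Δl = ±1, so l_f ∈ {-1, 1}; with 0 ≤ l_f ≤ n_f−1 = 5, the allowed l_f values are {1}.
For l_f = 1: m_f ∈ {m_i−1, m_i, m_i+1} ∩ [−1, 1] = {-1, 0, 1} → 3 states.
Total: 3.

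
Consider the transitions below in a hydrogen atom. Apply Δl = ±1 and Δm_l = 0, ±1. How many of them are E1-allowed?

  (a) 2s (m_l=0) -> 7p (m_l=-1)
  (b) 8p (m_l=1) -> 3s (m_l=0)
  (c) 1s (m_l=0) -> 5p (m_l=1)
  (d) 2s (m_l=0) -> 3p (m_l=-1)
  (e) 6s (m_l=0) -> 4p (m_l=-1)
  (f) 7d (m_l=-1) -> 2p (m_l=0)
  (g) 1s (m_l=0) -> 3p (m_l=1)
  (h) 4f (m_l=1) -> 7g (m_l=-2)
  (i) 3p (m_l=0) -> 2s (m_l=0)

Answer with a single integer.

8

(a) allowed
(b) allowed
(c) allowed
(d) allowed
(e) allowed
(f) allowed
(g) allowed
(h) forbidden — Δm_l = -3 (E1 requires Δm_l = 0, ±1)
(i) allowed
Total allowed: 8 of 9.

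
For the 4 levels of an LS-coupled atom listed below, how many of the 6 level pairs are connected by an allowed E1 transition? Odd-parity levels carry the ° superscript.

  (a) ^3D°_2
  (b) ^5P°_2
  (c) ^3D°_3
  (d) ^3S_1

0

(a)–(b): forbidden (parity, ΔS).
(a)–(c): forbidden (parity).
(a)–(d): forbidden (ΔL).
(b)–(c): forbidden (parity, ΔS).
(b)–(d): forbidden (ΔS).
(c)–(d): forbidden (ΔL, ΔJ).
Allowed pairs: 0 of 6.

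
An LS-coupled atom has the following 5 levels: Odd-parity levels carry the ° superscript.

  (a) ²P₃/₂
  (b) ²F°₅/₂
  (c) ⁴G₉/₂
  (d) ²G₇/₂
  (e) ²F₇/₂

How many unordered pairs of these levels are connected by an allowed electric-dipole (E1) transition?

2

(a)–(b): forbidden (ΔL).
(a)–(c): forbidden (parity, ΔS, ΔL, ΔJ).
(a)–(d): forbidden (parity, ΔL, ΔJ).
(a)–(e): forbidden (parity, ΔL, ΔJ).
(b)–(c): forbidden (ΔS, ΔJ).
(b)–(d): allowed.
(b)–(e): allowed.
(c)–(d): forbidden (parity, ΔS).
(c)–(e): forbidden (parity, ΔS).
(d)–(e): forbidden (parity).
Allowed pairs: 2 of 10.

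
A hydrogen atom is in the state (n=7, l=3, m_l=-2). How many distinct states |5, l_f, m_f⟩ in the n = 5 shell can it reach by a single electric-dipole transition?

5

E1 requires Δl = ±1, so l_f ∈ {2, 4}; with 0 ≤ l_f ≤ n_f−1 = 4, the allowed l_f values are {2, 4}.
For l_f = 2: m_f ∈ {m_i−1, m_i, m_i+1} ∩ [−2, 2] = {-2, -1} → 2 states.
For l_f = 4: m_f ∈ {m_i−1, m_i, m_i+1} ∩ [−4, 4] = {-3, -2, -1} → 3 states.
Total: 5.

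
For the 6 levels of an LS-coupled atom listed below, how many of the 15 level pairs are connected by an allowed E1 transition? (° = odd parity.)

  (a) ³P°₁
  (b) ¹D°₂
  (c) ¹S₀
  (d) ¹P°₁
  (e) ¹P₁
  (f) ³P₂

(a)–(b): forbidden (parity, ΔS).
(a)–(c): forbidden (ΔS).
(a)–(d): forbidden (parity, ΔS).
(a)–(e): forbidden (ΔS).
(a)–(f): allowed.
(b)–(c): forbidden (ΔL, ΔJ).
(b)–(d): forbidden (parity).
(b)–(e): allowed.
(b)–(f): forbidden (ΔS).
(c)–(d): allowed.
(c)–(e): forbidden (parity).
(c)–(f): forbidden (parity, ΔS, ΔJ).
(d)–(e): allowed.
(d)–(f): forbidden (ΔS).
(e)–(f): forbidden (parity, ΔS).
Allowed pairs: 4 of 15.

4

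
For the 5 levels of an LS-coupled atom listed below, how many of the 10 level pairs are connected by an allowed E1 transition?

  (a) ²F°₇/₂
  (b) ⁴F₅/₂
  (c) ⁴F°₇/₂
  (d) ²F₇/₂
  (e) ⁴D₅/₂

(a)–(b): forbidden (ΔS).
(a)–(c): forbidden (parity, ΔS).
(a)–(d): allowed.
(a)–(e): forbidden (ΔS).
(b)–(c): allowed.
(b)–(d): forbidden (parity, ΔS).
(b)–(e): forbidden (parity).
(c)–(d): forbidden (ΔS).
(c)–(e): allowed.
(d)–(e): forbidden (parity, ΔS).
Allowed pairs: 3 of 10.

3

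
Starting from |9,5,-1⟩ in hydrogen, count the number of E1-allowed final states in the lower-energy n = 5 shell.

3

E1 requires Δl = ±1, so l_f ∈ {4, 6}; with 0 ≤ l_f ≤ n_f−1 = 4, the allowed l_f values are {4}.
For l_f = 4: m_f ∈ {m_i−1, m_i, m_i+1} ∩ [−4, 4] = {-2, -1, 0} → 3 states.
Total: 3.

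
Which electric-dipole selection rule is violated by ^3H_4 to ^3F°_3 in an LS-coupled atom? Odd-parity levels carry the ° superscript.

the ΔL = 0, ±1 rule

Initial level: S=1, L=5, J=4, parity even. Final level: S=1, L=3, J=3, parity odd.
Parity must change: even → odd — satisfied.
ΔS = 0: S: 1 → 1 — satisfied.
ΔL = 0, ±1 (not L=0↔0): L: 5 → 3, ΔL = -2 — violated.
ΔJ = 0, ±1 (not J=0↔0): J: 4 → 3, ΔJ = -1 — satisfied.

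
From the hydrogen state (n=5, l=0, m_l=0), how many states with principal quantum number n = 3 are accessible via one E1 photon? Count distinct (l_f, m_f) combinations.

E1 requires Δl = ±1, so l_f ∈ {-1, 1}; with 0 ≤ l_f ≤ n_f−1 = 2, the allowed l_f values are {1}.
For l_f = 1: m_f ∈ {m_i−1, m_i, m_i+1} ∩ [−1, 1] = {-1, 0, 1} → 3 states.
Total: 3.

3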